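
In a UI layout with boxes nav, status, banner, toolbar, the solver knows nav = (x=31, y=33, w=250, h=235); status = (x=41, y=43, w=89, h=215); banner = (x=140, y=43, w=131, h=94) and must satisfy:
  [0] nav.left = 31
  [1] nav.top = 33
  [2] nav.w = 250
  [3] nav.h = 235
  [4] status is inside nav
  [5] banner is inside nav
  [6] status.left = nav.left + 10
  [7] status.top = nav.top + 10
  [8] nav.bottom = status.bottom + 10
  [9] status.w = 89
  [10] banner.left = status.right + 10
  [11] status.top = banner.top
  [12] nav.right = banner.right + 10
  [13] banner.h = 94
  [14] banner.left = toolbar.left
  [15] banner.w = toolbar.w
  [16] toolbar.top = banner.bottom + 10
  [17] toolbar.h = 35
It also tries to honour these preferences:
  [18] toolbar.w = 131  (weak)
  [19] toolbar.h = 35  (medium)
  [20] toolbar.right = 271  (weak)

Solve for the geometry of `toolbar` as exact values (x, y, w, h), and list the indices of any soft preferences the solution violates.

1. toolbar.x = 140  [banner.left = toolbar.left]
2. toolbar.w = 131  [banner.w = toolbar.w]
3. toolbar.y = 147  [toolbar.top = banner.bottom + 10]
4. toolbar.h = 35  [toolbar.h = 35]

toolbar = (x=140, y=147, w=131, h=35)
violated soft preferences: none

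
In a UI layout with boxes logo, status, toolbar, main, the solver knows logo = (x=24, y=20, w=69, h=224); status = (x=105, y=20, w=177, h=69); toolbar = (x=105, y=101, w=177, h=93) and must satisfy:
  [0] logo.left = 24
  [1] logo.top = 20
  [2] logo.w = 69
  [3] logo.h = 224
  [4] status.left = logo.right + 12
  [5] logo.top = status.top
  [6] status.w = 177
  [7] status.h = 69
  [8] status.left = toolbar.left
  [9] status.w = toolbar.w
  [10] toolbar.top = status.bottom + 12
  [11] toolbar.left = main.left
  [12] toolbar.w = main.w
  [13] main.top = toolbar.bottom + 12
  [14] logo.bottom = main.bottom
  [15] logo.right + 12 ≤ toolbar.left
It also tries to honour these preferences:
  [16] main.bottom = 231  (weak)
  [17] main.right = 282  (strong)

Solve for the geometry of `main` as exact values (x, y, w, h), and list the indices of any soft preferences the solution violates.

main = (x=105, y=206, w=177, h=38)
violated soft preferences: 16

1. main.x = 105  [toolbar.left = main.left]
2. main.w = 177  [toolbar.w = main.w]
3. main.y = 206  [main.top = toolbar.bottom + 12]
4. main.h = 38  [logo.bottom = main.bottom]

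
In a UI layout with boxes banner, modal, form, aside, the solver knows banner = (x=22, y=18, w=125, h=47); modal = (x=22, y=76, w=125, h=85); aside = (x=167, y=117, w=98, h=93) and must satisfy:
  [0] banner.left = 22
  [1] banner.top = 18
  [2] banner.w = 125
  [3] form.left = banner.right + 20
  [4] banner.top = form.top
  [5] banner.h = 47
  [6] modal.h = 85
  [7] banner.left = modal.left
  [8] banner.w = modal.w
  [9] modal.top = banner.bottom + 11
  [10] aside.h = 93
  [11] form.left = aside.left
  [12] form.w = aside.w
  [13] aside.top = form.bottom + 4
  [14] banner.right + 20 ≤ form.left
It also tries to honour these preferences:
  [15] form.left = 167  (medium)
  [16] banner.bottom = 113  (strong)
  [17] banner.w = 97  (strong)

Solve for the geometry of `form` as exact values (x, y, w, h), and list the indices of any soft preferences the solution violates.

form = (x=167, y=18, w=98, h=95)
violated soft preferences: 16, 17

1. form.x = 167  [form.left = banner.right + 20]
2. form.y = 18  [banner.top = form.top]
3. form.w = 98  [form.w = aside.w]
4. form.h = 95  [aside.top = form.bottom + 4]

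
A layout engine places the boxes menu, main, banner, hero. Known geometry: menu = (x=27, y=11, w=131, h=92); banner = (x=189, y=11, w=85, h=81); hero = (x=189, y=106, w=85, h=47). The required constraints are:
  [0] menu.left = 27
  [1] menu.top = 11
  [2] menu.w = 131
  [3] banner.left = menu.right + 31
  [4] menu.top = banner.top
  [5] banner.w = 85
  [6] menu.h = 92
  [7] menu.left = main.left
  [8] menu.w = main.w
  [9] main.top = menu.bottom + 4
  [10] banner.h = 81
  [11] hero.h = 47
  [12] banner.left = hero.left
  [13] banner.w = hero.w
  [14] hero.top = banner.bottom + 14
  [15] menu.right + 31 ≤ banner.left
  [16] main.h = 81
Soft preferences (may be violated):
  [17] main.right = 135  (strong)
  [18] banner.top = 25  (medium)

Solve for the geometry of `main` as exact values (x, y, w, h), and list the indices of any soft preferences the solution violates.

1. main.x = 27  [menu.left = main.left]
2. main.w = 131  [menu.w = main.w]
3. main.y = 107  [main.top = menu.bottom + 4]
4. main.h = 81  [main.h = 81]

main = (x=27, y=107, w=131, h=81)
violated soft preferences: 17, 18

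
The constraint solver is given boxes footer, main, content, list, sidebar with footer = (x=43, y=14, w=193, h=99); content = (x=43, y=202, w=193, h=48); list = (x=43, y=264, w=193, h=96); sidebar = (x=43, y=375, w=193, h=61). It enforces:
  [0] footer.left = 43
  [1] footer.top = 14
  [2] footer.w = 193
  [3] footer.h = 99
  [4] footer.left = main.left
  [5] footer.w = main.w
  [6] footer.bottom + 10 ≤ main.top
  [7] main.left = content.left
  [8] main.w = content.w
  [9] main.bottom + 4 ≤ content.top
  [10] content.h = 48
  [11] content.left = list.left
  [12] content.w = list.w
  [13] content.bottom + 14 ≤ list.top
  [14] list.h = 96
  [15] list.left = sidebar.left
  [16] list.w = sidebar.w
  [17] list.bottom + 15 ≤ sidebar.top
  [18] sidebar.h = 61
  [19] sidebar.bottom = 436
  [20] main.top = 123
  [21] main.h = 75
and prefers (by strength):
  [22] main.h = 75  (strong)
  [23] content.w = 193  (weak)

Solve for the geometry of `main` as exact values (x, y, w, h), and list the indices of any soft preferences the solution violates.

1. main.x = 43  [footer.left = main.left]
2. main.w = 193  [footer.w = main.w]
3. main.y = 123  [main.top = 123]
4. main.h = 75  [main.h = 75]

main = (x=43, y=123, w=193, h=75)
violated soft preferences: none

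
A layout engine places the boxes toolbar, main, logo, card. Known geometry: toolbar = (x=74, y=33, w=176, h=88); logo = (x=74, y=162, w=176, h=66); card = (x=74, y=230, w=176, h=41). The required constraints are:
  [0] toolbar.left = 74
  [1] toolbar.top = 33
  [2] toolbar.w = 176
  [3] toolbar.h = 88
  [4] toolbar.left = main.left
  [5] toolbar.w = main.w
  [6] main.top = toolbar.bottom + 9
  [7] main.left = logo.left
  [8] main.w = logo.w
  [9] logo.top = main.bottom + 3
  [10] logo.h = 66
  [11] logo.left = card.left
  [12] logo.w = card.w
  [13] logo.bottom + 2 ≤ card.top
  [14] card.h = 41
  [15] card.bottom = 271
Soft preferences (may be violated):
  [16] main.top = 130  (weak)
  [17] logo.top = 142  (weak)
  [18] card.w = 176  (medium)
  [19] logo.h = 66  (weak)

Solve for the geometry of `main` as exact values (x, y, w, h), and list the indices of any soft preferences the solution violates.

main = (x=74, y=130, w=176, h=29)
violated soft preferences: 17

1. main.x = 74  [toolbar.left = main.left]
2. main.w = 176  [toolbar.w = main.w]
3. main.y = 130  [main.top = toolbar.bottom + 9]
4. main.h = 29  [logo.top = main.bottom + 3]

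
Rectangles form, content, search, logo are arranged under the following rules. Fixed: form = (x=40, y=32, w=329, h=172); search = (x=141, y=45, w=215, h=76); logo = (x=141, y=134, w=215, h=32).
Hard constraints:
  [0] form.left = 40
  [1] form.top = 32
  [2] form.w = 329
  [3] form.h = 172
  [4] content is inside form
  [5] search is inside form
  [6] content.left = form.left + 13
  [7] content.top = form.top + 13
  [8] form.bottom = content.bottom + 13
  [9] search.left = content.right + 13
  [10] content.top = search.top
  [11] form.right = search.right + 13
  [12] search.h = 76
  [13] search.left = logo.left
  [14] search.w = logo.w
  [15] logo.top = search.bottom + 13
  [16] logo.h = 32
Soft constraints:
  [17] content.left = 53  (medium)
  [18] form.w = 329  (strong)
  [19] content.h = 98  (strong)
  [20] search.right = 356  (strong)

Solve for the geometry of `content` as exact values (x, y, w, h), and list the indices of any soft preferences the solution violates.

1. content.x = 53  [content.left = form.left + 13]
2. content.y = 45  [content.top = form.top + 13]
3. content.h = 146  [form.bottom = content.bottom + 13]
4. content.w = 75  [search.left = content.right + 13]

content = (x=53, y=45, w=75, h=146)
violated soft preferences: 19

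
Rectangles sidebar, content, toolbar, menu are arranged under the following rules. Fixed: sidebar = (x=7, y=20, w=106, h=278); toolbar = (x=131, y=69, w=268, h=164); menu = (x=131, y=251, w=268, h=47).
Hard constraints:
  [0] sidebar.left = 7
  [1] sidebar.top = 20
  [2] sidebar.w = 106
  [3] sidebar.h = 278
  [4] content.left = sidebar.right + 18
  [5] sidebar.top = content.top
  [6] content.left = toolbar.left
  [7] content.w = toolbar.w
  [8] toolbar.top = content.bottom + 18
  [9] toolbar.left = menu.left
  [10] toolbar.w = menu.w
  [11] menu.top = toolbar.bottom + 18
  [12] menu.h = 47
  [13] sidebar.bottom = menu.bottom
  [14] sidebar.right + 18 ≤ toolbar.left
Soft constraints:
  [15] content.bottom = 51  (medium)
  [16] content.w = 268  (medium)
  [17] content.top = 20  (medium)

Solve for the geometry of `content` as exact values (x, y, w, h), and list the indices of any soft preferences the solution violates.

1. content.x = 131  [content.left = sidebar.right + 18]
2. content.y = 20  [sidebar.top = content.top]
3. content.w = 268  [content.w = toolbar.w]
4. content.h = 31  [toolbar.top = content.bottom + 18]

content = (x=131, y=20, w=268, h=31)
violated soft preferences: none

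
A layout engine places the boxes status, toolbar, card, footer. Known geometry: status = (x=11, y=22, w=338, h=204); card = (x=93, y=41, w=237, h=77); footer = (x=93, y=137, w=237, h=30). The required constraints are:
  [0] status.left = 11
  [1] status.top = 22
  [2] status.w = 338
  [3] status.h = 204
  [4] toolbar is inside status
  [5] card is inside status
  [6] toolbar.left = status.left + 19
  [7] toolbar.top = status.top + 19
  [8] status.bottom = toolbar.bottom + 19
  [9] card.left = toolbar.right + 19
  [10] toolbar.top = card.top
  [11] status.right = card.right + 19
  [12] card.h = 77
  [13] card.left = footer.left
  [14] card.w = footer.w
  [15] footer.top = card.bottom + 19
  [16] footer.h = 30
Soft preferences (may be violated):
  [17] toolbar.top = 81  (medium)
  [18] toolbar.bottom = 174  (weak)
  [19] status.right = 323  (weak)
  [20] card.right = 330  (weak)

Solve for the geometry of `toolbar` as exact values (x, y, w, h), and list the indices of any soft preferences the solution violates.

toolbar = (x=30, y=41, w=44, h=166)
violated soft preferences: 17, 18, 19

1. toolbar.x = 30  [toolbar.left = status.left + 19]
2. toolbar.y = 41  [toolbar.top = status.top + 19]
3. toolbar.h = 166  [status.bottom = toolbar.bottom + 19]
4. toolbar.w = 44  [card.left = toolbar.right + 19]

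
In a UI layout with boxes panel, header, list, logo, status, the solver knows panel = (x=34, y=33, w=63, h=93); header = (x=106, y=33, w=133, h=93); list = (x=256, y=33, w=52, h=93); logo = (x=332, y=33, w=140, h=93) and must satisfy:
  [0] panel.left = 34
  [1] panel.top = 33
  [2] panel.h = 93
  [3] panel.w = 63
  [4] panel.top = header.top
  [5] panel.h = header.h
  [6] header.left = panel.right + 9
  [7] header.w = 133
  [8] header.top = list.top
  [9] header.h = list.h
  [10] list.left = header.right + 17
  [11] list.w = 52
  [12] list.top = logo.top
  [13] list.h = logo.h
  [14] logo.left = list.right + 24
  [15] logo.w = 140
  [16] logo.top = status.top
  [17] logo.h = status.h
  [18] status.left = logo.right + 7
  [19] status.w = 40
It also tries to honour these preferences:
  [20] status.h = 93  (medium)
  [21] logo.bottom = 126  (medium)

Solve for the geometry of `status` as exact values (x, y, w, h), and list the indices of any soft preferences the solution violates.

1. status.y = 33  [logo.top = status.top]
2. status.h = 93  [logo.h = status.h]
3. status.x = 479  [status.left = logo.right + 7]
4. status.w = 40  [status.w = 40]

status = (x=479, y=33, w=40, h=93)
violated soft preferences: none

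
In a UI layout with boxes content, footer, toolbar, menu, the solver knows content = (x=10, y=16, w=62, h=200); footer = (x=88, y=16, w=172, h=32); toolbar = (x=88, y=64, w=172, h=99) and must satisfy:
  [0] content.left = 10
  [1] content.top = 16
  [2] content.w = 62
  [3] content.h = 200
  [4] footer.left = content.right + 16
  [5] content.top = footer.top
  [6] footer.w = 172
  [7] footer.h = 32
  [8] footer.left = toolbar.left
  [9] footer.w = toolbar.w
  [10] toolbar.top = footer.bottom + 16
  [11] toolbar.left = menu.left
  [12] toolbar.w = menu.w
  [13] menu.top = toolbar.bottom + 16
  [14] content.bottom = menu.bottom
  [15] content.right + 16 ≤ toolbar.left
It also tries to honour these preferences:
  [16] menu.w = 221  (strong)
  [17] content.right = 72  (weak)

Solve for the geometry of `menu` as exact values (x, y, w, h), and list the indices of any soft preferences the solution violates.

1. menu.x = 88  [toolbar.left = menu.left]
2. menu.w = 172  [toolbar.w = menu.w]
3. menu.y = 179  [menu.top = toolbar.bottom + 16]
4. menu.h = 37  [content.bottom = menu.bottom]

menu = (x=88, y=179, w=172, h=37)
violated soft preferences: 16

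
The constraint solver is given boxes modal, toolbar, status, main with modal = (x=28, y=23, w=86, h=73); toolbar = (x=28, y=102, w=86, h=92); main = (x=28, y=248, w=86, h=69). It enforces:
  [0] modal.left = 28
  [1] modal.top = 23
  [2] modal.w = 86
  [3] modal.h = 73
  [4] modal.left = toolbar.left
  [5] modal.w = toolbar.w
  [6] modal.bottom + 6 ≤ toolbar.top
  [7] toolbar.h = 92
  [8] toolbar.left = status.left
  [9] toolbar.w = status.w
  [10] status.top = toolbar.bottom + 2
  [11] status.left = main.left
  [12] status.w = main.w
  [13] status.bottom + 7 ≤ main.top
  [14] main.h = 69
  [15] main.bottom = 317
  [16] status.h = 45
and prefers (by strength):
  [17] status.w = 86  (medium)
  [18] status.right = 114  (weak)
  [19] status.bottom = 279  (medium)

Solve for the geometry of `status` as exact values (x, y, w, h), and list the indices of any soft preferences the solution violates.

status = (x=28, y=196, w=86, h=45)
violated soft preferences: 19

1. status.x = 28  [toolbar.left = status.left]
2. status.w = 86  [toolbar.w = status.w]
3. status.y = 196  [status.top = toolbar.bottom + 2]
4. status.h = 45  [status.h = 45]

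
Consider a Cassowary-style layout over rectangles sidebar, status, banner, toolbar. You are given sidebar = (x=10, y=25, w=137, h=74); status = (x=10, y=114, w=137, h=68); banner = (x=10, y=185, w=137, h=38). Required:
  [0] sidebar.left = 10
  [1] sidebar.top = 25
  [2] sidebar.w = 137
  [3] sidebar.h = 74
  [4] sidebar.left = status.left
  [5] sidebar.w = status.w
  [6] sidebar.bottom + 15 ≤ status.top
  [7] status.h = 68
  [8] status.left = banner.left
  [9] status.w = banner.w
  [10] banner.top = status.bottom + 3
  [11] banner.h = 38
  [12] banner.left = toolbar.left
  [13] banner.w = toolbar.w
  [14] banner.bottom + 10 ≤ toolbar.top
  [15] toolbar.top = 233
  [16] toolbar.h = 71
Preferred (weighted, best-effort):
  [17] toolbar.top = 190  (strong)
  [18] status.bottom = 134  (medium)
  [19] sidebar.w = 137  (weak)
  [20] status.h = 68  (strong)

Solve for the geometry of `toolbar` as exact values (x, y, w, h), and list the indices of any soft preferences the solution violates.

1. toolbar.x = 10  [banner.left = toolbar.left]
2. toolbar.w = 137  [banner.w = toolbar.w]
3. toolbar.y = 233  [toolbar.top = 233]
4. toolbar.h = 71  [toolbar.h = 71]

toolbar = (x=10, y=233, w=137, h=71)
violated soft preferences: 17, 18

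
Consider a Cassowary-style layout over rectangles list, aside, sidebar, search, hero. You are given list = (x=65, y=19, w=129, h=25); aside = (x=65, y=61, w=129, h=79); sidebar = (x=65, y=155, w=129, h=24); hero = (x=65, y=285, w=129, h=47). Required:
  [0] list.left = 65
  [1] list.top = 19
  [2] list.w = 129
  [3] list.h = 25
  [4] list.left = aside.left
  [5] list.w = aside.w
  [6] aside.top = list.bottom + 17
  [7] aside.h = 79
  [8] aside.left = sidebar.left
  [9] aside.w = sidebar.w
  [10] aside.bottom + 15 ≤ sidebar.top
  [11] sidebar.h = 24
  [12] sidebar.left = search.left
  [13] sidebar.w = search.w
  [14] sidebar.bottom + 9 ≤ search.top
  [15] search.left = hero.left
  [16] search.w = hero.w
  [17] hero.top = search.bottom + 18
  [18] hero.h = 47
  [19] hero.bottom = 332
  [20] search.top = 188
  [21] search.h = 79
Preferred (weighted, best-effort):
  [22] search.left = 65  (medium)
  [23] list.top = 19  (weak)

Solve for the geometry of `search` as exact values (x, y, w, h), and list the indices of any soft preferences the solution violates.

1. search.x = 65  [sidebar.left = search.left]
2. search.w = 129  [sidebar.w = search.w]
3. search.y = 188  [search.top = 188]
4. search.h = 79  [search.h = 79]

search = (x=65, y=188, w=129, h=79)
violated soft preferences: none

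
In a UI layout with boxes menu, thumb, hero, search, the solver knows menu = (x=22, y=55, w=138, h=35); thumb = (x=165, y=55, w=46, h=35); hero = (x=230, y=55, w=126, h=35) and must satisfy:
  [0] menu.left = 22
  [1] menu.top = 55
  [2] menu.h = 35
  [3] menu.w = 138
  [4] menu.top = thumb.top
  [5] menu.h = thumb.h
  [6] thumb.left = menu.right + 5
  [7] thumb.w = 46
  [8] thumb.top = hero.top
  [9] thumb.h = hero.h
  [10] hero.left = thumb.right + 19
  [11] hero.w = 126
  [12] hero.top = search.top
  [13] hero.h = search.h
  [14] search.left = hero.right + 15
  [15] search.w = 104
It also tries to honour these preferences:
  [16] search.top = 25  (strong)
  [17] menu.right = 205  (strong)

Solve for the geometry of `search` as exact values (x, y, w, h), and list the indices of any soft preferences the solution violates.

1. search.y = 55  [hero.top = search.top]
2. search.h = 35  [hero.h = search.h]
3. search.x = 371  [search.left = hero.right + 15]
4. search.w = 104  [search.w = 104]

search = (x=371, y=55, w=104, h=35)
violated soft preferences: 16, 17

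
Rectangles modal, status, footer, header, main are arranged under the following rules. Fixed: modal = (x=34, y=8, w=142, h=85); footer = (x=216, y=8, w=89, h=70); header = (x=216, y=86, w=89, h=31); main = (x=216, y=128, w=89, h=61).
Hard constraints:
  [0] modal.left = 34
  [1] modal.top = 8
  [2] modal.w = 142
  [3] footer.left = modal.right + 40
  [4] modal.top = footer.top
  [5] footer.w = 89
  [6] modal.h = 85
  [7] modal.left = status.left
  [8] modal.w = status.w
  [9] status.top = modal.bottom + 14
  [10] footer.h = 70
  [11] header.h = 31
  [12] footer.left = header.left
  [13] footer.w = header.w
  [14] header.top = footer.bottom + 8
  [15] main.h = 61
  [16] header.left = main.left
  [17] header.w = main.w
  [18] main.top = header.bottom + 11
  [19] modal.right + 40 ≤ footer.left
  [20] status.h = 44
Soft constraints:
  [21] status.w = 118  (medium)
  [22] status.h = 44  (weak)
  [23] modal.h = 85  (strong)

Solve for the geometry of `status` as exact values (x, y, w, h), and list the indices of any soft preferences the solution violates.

1. status.x = 34  [modal.left = status.left]
2. status.w = 142  [modal.w = status.w]
3. status.y = 107  [status.top = modal.bottom + 14]
4. status.h = 44  [status.h = 44]

status = (x=34, y=107, w=142, h=44)
violated soft preferences: 21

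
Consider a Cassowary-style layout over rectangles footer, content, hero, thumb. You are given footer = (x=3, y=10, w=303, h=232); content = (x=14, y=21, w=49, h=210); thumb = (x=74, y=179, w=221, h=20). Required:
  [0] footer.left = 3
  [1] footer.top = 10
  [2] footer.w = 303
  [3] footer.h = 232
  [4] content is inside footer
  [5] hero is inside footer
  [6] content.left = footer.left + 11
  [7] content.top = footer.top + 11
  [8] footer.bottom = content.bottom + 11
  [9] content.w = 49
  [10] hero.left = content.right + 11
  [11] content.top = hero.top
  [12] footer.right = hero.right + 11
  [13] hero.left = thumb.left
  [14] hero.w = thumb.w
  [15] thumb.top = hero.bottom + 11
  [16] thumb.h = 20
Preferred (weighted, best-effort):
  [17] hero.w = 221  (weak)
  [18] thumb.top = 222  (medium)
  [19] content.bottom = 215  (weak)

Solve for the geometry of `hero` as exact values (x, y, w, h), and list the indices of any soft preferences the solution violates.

hero = (x=74, y=21, w=221, h=147)
violated soft preferences: 18, 19

1. hero.x = 74  [hero.left = content.right + 11]
2. hero.y = 21  [content.top = hero.top]
3. hero.w = 221  [footer.right = hero.right + 11]
4. hero.h = 147  [thumb.top = hero.bottom + 11]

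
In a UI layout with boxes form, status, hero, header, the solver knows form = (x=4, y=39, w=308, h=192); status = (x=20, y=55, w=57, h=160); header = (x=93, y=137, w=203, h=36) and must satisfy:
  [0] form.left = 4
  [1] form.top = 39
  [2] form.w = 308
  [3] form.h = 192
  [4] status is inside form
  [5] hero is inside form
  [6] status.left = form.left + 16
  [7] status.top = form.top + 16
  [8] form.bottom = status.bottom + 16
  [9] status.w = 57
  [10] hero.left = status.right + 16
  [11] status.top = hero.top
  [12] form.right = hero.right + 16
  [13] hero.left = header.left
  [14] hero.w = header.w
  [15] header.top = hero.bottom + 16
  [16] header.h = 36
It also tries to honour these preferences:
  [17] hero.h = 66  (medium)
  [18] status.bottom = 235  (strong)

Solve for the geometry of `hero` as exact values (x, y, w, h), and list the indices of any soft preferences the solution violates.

hero = (x=93, y=55, w=203, h=66)
violated soft preferences: 18

1. hero.x = 93  [hero.left = status.right + 16]
2. hero.y = 55  [status.top = hero.top]
3. hero.w = 203  [form.right = hero.right + 16]
4. hero.h = 66  [header.top = hero.bottom + 16]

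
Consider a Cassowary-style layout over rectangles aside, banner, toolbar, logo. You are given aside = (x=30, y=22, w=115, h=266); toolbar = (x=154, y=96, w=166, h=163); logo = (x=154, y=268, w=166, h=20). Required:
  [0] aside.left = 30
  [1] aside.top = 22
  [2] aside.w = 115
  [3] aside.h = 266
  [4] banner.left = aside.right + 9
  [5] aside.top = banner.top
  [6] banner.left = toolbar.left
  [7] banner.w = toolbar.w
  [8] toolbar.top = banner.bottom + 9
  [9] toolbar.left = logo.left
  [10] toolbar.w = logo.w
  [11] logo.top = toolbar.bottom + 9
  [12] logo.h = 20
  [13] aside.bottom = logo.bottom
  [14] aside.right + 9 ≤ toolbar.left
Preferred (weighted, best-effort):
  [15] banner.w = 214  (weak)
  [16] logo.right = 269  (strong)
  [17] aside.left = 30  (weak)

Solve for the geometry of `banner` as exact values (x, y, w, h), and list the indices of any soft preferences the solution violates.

banner = (x=154, y=22, w=166, h=65)
violated soft preferences: 15, 16

1. banner.x = 154  [banner.left = aside.right + 9]
2. banner.y = 22  [aside.top = banner.top]
3. banner.w = 166  [banner.w = toolbar.w]
4. banner.h = 65  [toolbar.top = banner.bottom + 9]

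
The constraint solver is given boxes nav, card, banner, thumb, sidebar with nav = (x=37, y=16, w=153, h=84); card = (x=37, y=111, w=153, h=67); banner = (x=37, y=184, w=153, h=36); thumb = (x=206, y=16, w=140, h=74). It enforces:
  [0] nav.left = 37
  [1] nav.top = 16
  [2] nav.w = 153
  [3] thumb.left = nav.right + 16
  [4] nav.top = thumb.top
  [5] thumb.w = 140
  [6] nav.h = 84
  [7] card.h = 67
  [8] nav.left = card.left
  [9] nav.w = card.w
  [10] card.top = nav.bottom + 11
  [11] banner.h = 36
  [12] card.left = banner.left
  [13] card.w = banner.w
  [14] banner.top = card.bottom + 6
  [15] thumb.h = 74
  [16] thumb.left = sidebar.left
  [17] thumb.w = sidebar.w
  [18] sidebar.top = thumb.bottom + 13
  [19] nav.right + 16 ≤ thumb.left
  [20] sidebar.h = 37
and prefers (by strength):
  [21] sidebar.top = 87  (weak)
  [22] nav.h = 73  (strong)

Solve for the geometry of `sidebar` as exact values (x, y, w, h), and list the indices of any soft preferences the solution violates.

1. sidebar.x = 206  [thumb.left = sidebar.left]
2. sidebar.w = 140  [thumb.w = sidebar.w]
3. sidebar.y = 103  [sidebar.top = thumb.bottom + 13]
4. sidebar.h = 37  [sidebar.h = 37]

sidebar = (x=206, y=103, w=140, h=37)
violated soft preferences: 21, 22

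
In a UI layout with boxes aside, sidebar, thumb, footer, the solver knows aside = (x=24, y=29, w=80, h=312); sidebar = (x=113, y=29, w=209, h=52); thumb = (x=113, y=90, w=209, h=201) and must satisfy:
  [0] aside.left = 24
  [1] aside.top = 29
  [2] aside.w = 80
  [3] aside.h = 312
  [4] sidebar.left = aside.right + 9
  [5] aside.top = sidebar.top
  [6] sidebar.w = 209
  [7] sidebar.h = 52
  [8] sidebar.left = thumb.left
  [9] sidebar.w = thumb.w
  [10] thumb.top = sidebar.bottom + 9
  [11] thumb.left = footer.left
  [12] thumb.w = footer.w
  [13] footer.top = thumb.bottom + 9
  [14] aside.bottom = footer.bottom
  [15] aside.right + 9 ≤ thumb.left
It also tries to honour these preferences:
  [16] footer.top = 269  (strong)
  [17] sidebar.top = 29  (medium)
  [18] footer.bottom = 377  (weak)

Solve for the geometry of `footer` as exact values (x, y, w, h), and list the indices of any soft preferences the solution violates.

1. footer.x = 113  [thumb.left = footer.left]
2. footer.w = 209  [thumb.w = footer.w]
3. footer.y = 300  [footer.top = thumb.bottom + 9]
4. footer.h = 41  [aside.bottom = footer.bottom]

footer = (x=113, y=300, w=209, h=41)
violated soft preferences: 16, 18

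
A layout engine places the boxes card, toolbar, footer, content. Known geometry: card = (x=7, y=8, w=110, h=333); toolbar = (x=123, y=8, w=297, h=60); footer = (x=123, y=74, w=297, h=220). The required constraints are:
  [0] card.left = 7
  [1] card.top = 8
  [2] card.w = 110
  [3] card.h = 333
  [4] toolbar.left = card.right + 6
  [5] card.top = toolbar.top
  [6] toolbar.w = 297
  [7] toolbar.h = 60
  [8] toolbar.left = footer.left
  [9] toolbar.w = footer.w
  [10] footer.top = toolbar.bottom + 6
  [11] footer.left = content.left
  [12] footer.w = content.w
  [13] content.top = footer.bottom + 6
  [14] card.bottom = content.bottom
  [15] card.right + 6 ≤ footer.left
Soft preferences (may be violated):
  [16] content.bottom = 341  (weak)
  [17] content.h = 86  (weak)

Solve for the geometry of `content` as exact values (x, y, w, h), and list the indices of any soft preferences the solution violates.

content = (x=123, y=300, w=297, h=41)
violated soft preferences: 17

1. content.x = 123  [footer.left = content.left]
2. content.w = 297  [footer.w = content.w]
3. content.y = 300  [content.top = footer.bottom + 6]
4. content.h = 41  [card.bottom = content.bottom]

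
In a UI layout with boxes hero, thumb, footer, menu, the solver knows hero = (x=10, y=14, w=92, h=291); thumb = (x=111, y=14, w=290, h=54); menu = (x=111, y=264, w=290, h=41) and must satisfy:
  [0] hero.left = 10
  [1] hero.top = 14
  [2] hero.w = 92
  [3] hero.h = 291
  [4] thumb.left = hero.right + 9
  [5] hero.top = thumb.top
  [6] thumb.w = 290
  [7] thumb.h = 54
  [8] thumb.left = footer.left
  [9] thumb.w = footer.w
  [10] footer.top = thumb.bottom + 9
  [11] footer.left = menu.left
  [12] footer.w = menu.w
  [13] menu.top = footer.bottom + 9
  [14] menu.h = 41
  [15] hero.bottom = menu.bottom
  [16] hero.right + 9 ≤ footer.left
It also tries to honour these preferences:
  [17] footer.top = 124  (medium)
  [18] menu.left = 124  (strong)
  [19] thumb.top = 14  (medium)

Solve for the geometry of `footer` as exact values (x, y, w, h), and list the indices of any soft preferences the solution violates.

1. footer.x = 111  [thumb.left = footer.left]
2. footer.w = 290  [thumb.w = footer.w]
3. footer.y = 77  [footer.top = thumb.bottom + 9]
4. footer.h = 178  [menu.top = footer.bottom + 9]

footer = (x=111, y=77, w=290, h=178)
violated soft preferences: 17, 18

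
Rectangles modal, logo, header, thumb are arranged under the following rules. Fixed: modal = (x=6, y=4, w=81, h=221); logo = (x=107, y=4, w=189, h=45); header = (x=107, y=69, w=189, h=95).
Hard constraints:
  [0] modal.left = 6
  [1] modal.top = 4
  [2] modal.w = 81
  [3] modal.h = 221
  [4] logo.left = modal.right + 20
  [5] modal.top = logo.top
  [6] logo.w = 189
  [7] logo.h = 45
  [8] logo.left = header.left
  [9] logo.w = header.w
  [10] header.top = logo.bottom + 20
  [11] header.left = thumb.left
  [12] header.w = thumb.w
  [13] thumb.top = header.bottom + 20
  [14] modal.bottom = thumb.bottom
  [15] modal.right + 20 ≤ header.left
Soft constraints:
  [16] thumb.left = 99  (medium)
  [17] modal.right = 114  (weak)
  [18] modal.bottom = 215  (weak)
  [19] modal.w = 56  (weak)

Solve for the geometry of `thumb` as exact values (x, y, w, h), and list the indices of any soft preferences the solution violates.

1. thumb.x = 107  [header.left = thumb.left]
2. thumb.w = 189  [header.w = thumb.w]
3. thumb.y = 184  [thumb.top = header.bottom + 20]
4. thumb.h = 41  [modal.bottom = thumb.bottom]

thumb = (x=107, y=184, w=189, h=41)
violated soft preferences: 16, 17, 18, 19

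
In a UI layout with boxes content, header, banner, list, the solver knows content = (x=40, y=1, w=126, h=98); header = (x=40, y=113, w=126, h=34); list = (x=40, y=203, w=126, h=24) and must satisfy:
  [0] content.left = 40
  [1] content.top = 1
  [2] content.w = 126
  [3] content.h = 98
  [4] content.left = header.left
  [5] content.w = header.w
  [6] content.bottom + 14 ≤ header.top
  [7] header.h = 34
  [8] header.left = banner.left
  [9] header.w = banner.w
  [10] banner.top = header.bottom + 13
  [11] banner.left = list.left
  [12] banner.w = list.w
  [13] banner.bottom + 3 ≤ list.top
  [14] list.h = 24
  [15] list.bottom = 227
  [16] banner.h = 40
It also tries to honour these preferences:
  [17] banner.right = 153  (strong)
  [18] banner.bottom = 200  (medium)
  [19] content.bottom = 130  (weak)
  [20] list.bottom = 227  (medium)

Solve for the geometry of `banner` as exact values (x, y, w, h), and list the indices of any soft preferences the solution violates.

1. banner.x = 40  [header.left = banner.left]
2. banner.w = 126  [header.w = banner.w]
3. banner.y = 160  [banner.top = header.bottom + 13]
4. banner.h = 40  [banner.h = 40]

banner = (x=40, y=160, w=126, h=40)
violated soft preferences: 17, 19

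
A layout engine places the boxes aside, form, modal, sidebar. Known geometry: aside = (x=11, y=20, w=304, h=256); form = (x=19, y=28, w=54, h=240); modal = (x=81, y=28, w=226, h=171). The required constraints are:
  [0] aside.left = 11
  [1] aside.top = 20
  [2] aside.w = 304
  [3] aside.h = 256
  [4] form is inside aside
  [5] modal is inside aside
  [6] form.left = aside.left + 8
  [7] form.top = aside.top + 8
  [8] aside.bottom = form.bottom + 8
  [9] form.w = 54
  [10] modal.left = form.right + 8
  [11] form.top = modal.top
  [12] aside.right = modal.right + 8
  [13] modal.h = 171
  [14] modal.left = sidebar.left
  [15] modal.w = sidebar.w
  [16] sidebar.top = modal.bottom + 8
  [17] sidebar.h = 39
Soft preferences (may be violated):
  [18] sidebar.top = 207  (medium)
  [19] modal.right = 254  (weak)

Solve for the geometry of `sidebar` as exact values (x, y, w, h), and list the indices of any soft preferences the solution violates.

sidebar = (x=81, y=207, w=226, h=39)
violated soft preferences: 19

1. sidebar.x = 81  [modal.left = sidebar.left]
2. sidebar.w = 226  [modal.w = sidebar.w]
3. sidebar.y = 207  [sidebar.top = modal.bottom + 8]
4. sidebar.h = 39  [sidebar.h = 39]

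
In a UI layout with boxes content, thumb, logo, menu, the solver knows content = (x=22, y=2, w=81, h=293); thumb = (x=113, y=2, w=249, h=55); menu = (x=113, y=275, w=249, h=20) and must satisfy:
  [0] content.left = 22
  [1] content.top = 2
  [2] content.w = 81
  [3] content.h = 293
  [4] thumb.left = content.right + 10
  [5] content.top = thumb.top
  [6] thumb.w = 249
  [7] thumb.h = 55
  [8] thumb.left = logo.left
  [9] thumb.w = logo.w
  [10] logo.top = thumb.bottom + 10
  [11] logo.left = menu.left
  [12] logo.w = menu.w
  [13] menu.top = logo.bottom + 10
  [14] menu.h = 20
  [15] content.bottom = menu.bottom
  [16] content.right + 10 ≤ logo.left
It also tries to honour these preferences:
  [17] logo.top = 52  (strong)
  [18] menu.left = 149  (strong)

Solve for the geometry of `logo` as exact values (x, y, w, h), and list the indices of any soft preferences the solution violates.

logo = (x=113, y=67, w=249, h=198)
violated soft preferences: 17, 18

1. logo.x = 113  [thumb.left = logo.left]
2. logo.w = 249  [thumb.w = logo.w]
3. logo.y = 67  [logo.top = thumb.bottom + 10]
4. logo.h = 198  [menu.top = logo.bottom + 10]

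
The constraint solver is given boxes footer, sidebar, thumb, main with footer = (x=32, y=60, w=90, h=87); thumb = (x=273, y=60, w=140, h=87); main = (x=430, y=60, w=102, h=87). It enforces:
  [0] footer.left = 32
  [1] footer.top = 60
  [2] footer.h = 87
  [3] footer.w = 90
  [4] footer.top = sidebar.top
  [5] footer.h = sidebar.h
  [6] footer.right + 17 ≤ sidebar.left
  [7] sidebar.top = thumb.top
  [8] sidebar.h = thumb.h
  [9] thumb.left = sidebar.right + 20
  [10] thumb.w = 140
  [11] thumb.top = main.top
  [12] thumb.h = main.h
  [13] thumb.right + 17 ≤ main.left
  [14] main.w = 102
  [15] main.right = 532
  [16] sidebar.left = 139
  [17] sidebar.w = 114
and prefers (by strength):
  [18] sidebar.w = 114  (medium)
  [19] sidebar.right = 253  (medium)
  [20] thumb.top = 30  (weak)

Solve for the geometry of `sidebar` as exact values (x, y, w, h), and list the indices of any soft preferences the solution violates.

sidebar = (x=139, y=60, w=114, h=87)
violated soft preferences: 20

1. sidebar.y = 60  [footer.top = sidebar.top]
2. sidebar.h = 87  [footer.h = sidebar.h]
3. sidebar.x = 139  [sidebar.left = 139]
4. sidebar.w = 114  [sidebar.w = 114]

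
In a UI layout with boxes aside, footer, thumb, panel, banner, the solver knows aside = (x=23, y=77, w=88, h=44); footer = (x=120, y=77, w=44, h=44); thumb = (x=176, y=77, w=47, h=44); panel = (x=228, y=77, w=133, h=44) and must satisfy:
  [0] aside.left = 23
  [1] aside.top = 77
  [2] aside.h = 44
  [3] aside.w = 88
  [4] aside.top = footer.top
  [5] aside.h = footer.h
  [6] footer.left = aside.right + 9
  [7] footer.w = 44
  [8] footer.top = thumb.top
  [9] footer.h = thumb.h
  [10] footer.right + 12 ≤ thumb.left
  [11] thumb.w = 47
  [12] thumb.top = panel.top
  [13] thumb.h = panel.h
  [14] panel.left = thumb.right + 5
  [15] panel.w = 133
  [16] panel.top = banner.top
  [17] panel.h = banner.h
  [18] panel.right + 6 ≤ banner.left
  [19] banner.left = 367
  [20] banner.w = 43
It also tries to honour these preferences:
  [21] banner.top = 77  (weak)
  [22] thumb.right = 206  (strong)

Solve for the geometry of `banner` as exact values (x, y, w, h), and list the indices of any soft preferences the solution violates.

banner = (x=367, y=77, w=43, h=44)
violated soft preferences: 22

1. banner.y = 77  [panel.top = banner.top]
2. banner.h = 44  [panel.h = banner.h]
3. banner.x = 367  [banner.left = 367]
4. banner.w = 43  [banner.w = 43]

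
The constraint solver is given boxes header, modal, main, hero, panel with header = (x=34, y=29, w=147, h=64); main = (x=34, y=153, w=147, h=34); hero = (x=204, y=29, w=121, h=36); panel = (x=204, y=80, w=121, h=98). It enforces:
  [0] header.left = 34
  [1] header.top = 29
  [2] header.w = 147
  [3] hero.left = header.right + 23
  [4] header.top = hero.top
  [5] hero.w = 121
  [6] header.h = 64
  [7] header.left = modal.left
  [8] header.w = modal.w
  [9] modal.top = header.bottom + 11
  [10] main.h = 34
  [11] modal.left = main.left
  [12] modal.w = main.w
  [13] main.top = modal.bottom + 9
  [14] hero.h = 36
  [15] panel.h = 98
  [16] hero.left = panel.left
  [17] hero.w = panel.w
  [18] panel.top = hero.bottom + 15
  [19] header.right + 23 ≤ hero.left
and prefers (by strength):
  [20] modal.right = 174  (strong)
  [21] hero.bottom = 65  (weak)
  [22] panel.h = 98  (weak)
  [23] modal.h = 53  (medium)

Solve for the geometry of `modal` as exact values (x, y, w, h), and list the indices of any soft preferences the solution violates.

1. modal.x = 34  [header.left = modal.left]
2. modal.w = 147  [header.w = modal.w]
3. modal.y = 104  [modal.top = header.bottom + 11]
4. modal.h = 40  [main.top = modal.bottom + 9]

modal = (x=34, y=104, w=147, h=40)
violated soft preferences: 20, 23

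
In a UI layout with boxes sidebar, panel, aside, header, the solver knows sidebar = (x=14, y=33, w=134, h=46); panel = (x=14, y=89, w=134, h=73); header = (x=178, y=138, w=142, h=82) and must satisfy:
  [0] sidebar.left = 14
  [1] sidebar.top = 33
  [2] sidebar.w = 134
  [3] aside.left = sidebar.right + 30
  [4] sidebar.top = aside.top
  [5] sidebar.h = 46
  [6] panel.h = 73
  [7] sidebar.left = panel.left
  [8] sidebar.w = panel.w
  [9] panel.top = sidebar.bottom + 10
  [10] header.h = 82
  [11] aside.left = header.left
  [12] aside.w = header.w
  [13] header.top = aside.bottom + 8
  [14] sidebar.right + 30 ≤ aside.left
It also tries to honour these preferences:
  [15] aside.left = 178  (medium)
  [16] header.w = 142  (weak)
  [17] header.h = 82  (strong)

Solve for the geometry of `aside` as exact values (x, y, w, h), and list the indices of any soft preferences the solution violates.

aside = (x=178, y=33, w=142, h=97)
violated soft preferences: none

1. aside.x = 178  [aside.left = sidebar.right + 30]
2. aside.y = 33  [sidebar.top = aside.top]
3. aside.w = 142  [aside.w = header.w]
4. aside.h = 97  [header.top = aside.bottom + 8]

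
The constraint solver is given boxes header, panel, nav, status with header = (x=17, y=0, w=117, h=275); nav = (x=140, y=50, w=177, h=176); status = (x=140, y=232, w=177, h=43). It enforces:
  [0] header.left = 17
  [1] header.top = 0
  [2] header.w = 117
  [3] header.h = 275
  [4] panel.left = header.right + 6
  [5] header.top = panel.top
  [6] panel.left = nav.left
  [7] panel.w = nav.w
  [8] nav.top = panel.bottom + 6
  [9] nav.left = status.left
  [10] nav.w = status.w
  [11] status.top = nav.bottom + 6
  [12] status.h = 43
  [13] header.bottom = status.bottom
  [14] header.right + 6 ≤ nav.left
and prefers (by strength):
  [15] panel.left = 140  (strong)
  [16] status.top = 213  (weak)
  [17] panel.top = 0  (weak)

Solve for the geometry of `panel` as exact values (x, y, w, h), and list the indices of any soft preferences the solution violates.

1. panel.x = 140  [panel.left = header.right + 6]
2. panel.y = 0  [header.top = panel.top]
3. panel.w = 177  [panel.w = nav.w]
4. panel.h = 44  [nav.top = panel.bottom + 6]

panel = (x=140, y=0, w=177, h=44)
violated soft preferences: 16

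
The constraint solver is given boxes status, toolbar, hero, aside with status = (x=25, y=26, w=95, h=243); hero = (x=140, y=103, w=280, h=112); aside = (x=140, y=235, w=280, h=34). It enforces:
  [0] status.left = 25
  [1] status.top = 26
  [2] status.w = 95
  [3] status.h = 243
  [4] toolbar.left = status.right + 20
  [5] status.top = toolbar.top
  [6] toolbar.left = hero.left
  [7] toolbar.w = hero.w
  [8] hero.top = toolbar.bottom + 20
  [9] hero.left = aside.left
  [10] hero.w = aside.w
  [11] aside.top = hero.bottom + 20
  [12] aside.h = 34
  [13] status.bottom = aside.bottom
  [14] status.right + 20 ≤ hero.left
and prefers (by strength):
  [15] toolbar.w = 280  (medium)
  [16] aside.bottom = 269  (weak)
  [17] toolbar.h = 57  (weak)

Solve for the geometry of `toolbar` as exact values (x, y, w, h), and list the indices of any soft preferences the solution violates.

toolbar = (x=140, y=26, w=280, h=57)
violated soft preferences: none

1. toolbar.x = 140  [toolbar.left = status.right + 20]
2. toolbar.y = 26  [status.top = toolbar.top]
3. toolbar.w = 280  [toolbar.w = hero.w]
4. toolbar.h = 57  [hero.top = toolbar.bottom + 20]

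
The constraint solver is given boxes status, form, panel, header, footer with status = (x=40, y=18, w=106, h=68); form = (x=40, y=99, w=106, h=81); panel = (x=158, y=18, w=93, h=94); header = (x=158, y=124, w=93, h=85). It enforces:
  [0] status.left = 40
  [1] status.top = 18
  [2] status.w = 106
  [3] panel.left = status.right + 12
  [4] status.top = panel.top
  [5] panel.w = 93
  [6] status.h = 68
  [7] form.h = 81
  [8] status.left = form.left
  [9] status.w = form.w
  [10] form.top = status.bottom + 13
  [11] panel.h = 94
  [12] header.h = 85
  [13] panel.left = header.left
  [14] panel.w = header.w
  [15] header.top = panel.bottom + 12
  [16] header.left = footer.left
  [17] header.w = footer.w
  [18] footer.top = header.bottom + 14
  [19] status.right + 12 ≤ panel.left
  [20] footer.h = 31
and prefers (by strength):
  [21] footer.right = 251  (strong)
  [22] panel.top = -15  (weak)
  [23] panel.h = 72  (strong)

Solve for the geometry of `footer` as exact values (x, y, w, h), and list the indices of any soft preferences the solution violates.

footer = (x=158, y=223, w=93, h=31)
violated soft preferences: 22, 23

1. footer.x = 158  [header.left = footer.left]
2. footer.w = 93  [header.w = footer.w]
3. footer.y = 223  [footer.top = header.bottom + 14]
4. footer.h = 31  [footer.h = 31]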